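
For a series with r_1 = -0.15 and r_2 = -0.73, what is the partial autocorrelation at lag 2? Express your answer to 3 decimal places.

φ_{22} = (r_2 − r_1²) / (1 − r_1²)
r_1² = (-0.15)² = 0.0225
Numerator = -0.73 − 0.0225 = -0.7525; denominator = 1 − 0.0225 = 0.9775
φ_{22} = -0.7525 / 0.9775 = -0.770

-0.770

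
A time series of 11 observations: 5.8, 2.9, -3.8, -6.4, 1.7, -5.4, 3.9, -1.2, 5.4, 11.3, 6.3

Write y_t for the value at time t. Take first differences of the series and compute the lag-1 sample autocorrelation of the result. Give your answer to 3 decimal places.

First differences Δy: -2.9, -6.7, -2.6, 8.1, -7.1, 9.3, -5.1, 6.6, 5.9, -5.0
Mean of differences = 0.0500
Numerator Σ(Δy_t−Δȳ)(Δy_{t+1}−Δȳ) = -179.8225
Denominator Σ(Δy_t−Δȳ)² = 391.9250
r_1(Δy) = -179.8225 / 391.9250 = -0.459

-0.459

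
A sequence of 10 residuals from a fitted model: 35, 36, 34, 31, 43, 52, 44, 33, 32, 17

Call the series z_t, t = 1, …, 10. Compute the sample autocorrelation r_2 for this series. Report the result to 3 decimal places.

-0.067

Mean z̄ = (35 + 36 + 34 + 31 + 43 + 52 + 44 + 33 + 32 + 17)/10 = 35.7000
Numerator Σ_{t=1}^{8}(z_t−z̄)(z_{t+2}−z̄) = -52.8800
Denominator Σ(z_t−z̄)² = 784.1000
r_2 = -52.8800 / 784.1000 = -0.067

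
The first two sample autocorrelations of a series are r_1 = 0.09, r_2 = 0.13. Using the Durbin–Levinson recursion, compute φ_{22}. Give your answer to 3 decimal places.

0.123

φ_{22} = (r_2 − r_1²) / (1 − r_1²)
r_1² = (0.09)² = 0.0081
Numerator = 0.13 − 0.0081 = 0.1219; denominator = 1 − 0.0081 = 0.9919
φ_{22} = 0.1219 / 0.9919 = 0.123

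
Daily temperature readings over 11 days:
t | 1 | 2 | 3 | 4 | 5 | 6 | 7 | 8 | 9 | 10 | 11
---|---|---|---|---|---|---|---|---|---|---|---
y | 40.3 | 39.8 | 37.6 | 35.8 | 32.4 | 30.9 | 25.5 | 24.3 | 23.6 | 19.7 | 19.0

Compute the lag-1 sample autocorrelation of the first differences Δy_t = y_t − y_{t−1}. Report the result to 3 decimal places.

-0.432

First differences Δy: -0.5, -2.2, -1.8, -3.4, -1.5, -5.4, -1.2, -0.7, -3.9, -0.7
Mean of differences = -2.1300
Numerator Σ(Δy_t−Δȳ)(Δy_{t+1}−Δȳ) = -10.1899
Denominator Σ(Δy_t−Δȳ)² = 23.5610
r_1(Δy) = -10.1899 / 23.5610 = -0.432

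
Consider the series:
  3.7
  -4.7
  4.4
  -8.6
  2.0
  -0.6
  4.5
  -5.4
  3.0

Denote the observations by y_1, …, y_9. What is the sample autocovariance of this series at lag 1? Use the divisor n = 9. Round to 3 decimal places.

-15.459

Mean ȳ = (3.7 − 4.7 + 4.4 − 8.6 + 2.0 − 0.6 + 4.5 − 5.4 + 3.0)/9 = -0.1889
Σ_{t=1}^{8}(y_t−ȳ)(y_{t+1}−ȳ) = -139.1323
γ_1 = -139.1323 / 9 = -15.459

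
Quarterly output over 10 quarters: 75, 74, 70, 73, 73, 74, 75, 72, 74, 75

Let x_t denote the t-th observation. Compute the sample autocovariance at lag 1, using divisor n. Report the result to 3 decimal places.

Mean x̄ = (75 + 74 + 70 + 73 + 73 + 74 + 75 + 72 + 74 + 75)/10 = 73.5000
Σ_{t=1}^{9}(x_t−x̄)(x_{t+1}−x̄) = -0.7500
γ_1 = -0.7500 / 10 = -0.075

-0.075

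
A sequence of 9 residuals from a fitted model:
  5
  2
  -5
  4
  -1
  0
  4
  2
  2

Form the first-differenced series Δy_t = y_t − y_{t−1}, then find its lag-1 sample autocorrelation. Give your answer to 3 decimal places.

First differences Δy: -3, -7, 9, -5, 1, 4, -2, 0
Mean of differences = -0.3750
Numerator Σ(Δy_t−Δȳ)(Δy_{t+1}−Δȳ) = -96.1406
Denominator Σ(Δy_t−Δȳ)² = 183.8750
r_1(Δy) = -96.1406 / 183.8750 = -0.523

-0.523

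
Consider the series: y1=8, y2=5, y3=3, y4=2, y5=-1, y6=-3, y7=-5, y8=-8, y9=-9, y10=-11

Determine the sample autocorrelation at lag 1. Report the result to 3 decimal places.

0.692

Mean ȳ = (8 + 5 + 3 + 2 − 1 − 3 − 5 − 8 − 9 − 11)/10 = -1.9000
Numerator Σ_{t=1}^{9}(y_t−ȳ)(y_{t+1}−ȳ) = 253.9900
Denominator Σ(y_t−ȳ)² = 366.9000
r_1 = 253.9900 / 366.9000 = 0.692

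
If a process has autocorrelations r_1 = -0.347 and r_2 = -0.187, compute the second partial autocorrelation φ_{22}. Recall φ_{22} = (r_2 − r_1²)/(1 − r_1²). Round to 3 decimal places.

-0.349

φ_{22} = (r_2 − r_1²) / (1 − r_1²)
r_1² = (-0.347)² = 0.120409
Numerator = -0.187 − 0.1204 = -0.3074; denominator = 1 − 0.1204 = 0.8796
φ_{22} = -0.3074 / 0.8796 = -0.349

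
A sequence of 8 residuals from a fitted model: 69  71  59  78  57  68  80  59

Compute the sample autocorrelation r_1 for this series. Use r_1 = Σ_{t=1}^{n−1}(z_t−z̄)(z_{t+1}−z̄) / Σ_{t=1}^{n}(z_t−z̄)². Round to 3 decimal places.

Mean z̄ = (69 + 71 + 59 + 78 + 57 + 68 + 80 + 59)/8 = 67.6250
Deviations from mean: 1.3750, 3.3750, -8.6250, 10.3750, -10.6250, 0.3750, 12.3750, -8.6250
Σ(z_t−z̄)(z_{t+1}−z̄) = (4.6406) + (-29.1094) + (-89.4844) + (-110.2344) + (-3.9844) + (4.6406) + (-106.7344) = -330.2656
Denominator Σ(z_t−z̄)² = 535.8750
r_1 = -330.2656 / 535.8750 = -0.616

-0.616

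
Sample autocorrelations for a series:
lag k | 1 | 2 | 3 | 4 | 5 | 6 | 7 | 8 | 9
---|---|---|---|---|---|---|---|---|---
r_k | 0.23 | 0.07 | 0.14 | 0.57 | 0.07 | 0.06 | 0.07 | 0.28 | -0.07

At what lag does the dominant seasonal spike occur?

4

The largest autocorrelation is r_4 = 0.57, with a weaker echo at lag 8 (0.28); the remaining lags stay at or below 0.23. The elevated value at lag 1 (0.23), dropping to 0.07 at lag 2, reflects decaying short-term dependence rather than seasonality.
The dominant spike at lag 4 indicates a seasonal period of 4.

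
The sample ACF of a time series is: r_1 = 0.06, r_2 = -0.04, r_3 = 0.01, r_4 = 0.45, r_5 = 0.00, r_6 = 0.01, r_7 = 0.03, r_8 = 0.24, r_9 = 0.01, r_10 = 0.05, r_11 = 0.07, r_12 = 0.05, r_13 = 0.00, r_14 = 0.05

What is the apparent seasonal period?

4

The largest autocorrelation is r_4 = 0.45, with a weaker echo at lag 8 (0.24); the remaining lags stay at or below 0.07.
The dominant spike at lag 4 indicates a seasonal period of 4.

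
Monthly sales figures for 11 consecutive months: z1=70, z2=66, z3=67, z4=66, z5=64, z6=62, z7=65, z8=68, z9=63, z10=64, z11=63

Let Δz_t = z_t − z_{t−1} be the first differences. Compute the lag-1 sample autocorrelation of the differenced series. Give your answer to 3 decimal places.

-0.286

First differences Δz: -4, 1, -1, -2, -2, 3, 3, -5, 1, -1
Mean of differences = -0.7000
Numerator Σ(Δz_t−Δz̄)(Δz_{t+1}−Δz̄) = -18.8900
Denominator Σ(Δz_t−Δz̄)² = 66.1000
r_1(Δz) = -18.8900 / 66.1000 = -0.286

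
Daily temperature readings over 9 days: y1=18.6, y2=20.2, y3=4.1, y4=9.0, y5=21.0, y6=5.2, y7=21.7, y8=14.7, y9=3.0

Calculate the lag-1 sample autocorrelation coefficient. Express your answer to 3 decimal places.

Mean ȳ = (18.6 + 20.2 + 4.1 + 9.0 + 21.0 + 5.2 + 21.7 + 14.7 + 3.0)/9 = 13.0556
Numerator Σ_{t=1}^{8}(y_t−ȳ)(y_{t+1}−ȳ) = -152.9053
Denominator Σ(y_t−ȳ)² = 481.8022
r_1 = -152.9053 / 481.8022 = -0.317

-0.317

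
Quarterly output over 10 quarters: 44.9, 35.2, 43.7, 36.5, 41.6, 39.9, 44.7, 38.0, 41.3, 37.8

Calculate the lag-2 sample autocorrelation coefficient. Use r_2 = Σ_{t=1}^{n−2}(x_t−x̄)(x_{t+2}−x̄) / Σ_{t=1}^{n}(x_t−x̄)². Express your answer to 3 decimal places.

0.539

Mean x̄ = (44.9 + 35.2 + 43.7 + 36.5 + 41.6 + 39.9 + 44.7 + 38.0 + 41.3 + 37.8)/10 = 40.3600
Numerator Σ_{t=1}^{8}(x_t−x̄)(x_{t+2}−x̄) = 57.5868
Denominator Σ(x_t−x̄)² = 106.8840
r_2 = 57.5868 / 106.8840 = 0.539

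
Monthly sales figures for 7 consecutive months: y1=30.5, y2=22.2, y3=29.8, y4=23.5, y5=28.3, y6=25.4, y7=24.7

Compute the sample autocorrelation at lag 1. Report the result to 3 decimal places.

-0.763

Mean ȳ = (30.5 + 22.2 + 29.8 + 23.5 + 28.3 + 25.4 + 24.7)/7 = 26.3429
Deviations from mean: 4.1571, -4.1429, 3.4571, -2.8429, 1.9571, -0.9429, -1.6429
Numerator Σ_{t=1}^{6}(y_t−ȳ)(y_{t+1}−ȳ) = -47.2333
Denominator Σ(y_t−ȳ)² = 61.8971
r_1 = -47.2333 / 61.8971 = -0.763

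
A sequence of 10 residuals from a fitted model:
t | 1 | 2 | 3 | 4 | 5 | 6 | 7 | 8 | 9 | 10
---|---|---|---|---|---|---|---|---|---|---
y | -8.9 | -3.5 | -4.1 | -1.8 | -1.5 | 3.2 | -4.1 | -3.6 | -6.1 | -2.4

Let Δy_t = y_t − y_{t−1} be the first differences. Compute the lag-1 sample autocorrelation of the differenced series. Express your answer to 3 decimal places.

-0.395

First differences Δy: 5.4, -0.6, 2.3, 0.3, 4.7, -7.3, 0.5, -2.5, 3.7
Mean of differences = 0.7222
Numerator Σ(Δy_t−Δȳ)(Δy_{t+1}−Δȳ) = -49.6238
Denominator Σ(Δy_t−Δȳ)² = 125.7756
r_1(Δy) = -49.6238 / 125.7756 = -0.395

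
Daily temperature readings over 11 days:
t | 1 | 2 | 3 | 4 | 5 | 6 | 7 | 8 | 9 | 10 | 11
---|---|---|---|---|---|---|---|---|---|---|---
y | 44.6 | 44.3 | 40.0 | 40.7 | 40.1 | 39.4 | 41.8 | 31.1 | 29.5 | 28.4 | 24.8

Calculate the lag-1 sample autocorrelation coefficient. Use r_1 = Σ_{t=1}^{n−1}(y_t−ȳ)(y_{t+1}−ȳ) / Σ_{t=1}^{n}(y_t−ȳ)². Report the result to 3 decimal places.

0.628

Mean ȳ = (44.6 + 44.3 + 40.0 + 40.7 + 40.1 + 39.4 + 41.8 + 31.1 + 29.5 + 28.4 + 24.8)/11 = 36.7909
Numerator Σ_{t=1}^{10}(y_t−ȳ)(y_{t+1}−ȳ) = 304.6972
Denominator Σ(y_t−ȳ)² = 485.5291
r_1 = 304.6972 / 485.5291 = 0.628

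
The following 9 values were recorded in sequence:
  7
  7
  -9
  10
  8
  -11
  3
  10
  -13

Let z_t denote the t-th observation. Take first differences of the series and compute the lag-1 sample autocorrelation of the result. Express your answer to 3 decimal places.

First differences Δz: 0, -16, 19, -2, -19, 14, 7, -23
Mean of differences = -2.5000
Numerator Σ(Δz_t−Δz̄)(Δz_{t+1}−Δz̄) = -631.7500
Denominator Σ(Δz_t−Δz̄)² = 1706.0000
r_1(Δz) = -631.7500 / 1706.0000 = -0.370

-0.370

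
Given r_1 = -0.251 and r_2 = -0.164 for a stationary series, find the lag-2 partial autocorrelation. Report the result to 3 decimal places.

-0.242

φ_{22} = (r_2 − r_1²) / (1 − r_1²)
r_1² = (-0.251)² = 0.063001
Numerator = -0.164 − 0.0630 = -0.2270; denominator = 1 − 0.0630 = 0.9370
φ_{22} = -0.2270 / 0.9370 = -0.242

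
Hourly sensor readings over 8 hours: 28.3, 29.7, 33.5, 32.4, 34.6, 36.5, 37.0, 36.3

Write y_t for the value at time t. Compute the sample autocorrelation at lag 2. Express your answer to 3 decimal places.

0.178

Mean ȳ = (28.3 + 29.7 + 33.5 + 32.4 + 34.6 + 36.5 + 37.0 + 36.3)/8 = 33.5375
Numerator Σ_{t=1}^{6}(y_t−ȳ)(y_{t+2}−ȳ) = 13.0147
Denominator Σ(y_t−ȳ)² = 72.9788
r_2 = 13.0147 / 72.9788 = 0.178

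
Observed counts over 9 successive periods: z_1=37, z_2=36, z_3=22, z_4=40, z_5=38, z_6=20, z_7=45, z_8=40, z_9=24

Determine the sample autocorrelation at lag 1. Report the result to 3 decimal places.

Mean z̄ = (37 + 36 + 22 + 40 + 38 + 20 + 45 + 40 + 24)/9 = 33.5556
Numerator Σ_{t=1}^{8}(z_t−z̄)(z_{t+1}−z̄) = -268.8642
Denominator Σ(z_t−z̄)² = 660.2222
r_1 = -268.8642 / 660.2222 = -0.407

-0.407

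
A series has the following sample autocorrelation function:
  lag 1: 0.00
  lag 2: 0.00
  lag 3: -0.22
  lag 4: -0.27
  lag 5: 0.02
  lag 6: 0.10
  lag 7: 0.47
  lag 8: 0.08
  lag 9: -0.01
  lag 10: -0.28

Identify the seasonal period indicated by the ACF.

The largest autocorrelation is r_7 = 0.47; the remaining lags stay at or below 0.10.
The dominant spike at lag 7 indicates a seasonal period of 7.

7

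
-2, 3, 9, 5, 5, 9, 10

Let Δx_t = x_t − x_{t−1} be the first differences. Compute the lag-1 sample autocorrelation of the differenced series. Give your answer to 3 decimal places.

First differences Δx: 5, 6, -4, 0, 4, 1
Mean of differences = 2.0000
Numerator Σ(Δx_t−Δx̄)(Δx_{t+1}−Δx̄) = -6.0000
Denominator Σ(Δx_t−Δx̄)² = 70.0000
r_1(Δx) = -6.0000 / 70.0000 = -0.086

-0.086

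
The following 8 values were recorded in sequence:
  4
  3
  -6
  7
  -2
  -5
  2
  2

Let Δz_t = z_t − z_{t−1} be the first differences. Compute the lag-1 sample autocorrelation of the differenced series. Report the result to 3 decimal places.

-0.563

First differences Δz: -1, -9, 13, -9, -3, 7, 0
Mean of differences = -0.2857
Numerator Σ(Δz_t−Δz̄)(Δz_{t+1}−Δz̄) = -219.3673
Denominator Σ(Δz_t−Δz̄)² = 389.4286
r_1(Δz) = -219.3673 / 389.4286 = -0.563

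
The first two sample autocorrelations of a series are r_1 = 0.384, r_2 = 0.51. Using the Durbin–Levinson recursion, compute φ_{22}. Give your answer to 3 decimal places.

0.425

φ_{22} = (r_2 − r_1²) / (1 − r_1²)
r_1² = (0.384)² = 0.147456
Numerator = 0.51 − 0.1475 = 0.3625; denominator = 1 − 0.1475 = 0.8525
φ_{22} = 0.3625 / 0.8525 = 0.425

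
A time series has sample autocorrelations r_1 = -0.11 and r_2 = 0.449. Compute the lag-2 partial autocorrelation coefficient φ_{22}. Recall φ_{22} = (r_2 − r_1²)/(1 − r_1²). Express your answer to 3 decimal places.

φ_{22} = (r_2 − r_1²) / (1 − r_1²)
r_1² = (-0.11)² = 0.0121
Numerator = 0.449 − 0.0121 = 0.4369; denominator = 1 − 0.0121 = 0.9879
φ_{22} = 0.4369 / 0.9879 = 0.442

0.442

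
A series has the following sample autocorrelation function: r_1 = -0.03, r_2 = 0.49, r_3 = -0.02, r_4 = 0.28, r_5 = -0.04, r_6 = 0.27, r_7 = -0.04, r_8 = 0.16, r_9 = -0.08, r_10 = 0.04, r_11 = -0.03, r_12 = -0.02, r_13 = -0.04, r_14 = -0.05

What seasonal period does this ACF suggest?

The largest autocorrelation is r_2 = 0.49, with weaker echoes at lags 4 (0.28), 6 (0.27) and 8 (0.16); the remaining lags stay at or below 0.04.
The dominant spike at lag 2 indicates a seasonal period of 2.

2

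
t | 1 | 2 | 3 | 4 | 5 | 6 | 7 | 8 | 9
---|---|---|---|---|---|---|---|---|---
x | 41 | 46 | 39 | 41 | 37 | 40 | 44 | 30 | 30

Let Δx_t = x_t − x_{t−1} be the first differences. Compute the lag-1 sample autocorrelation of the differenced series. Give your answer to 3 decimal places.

First differences Δx: 5, -7, 2, -4, 3, 4, -14, 0
Mean of differences = -1.3750
Numerator Σ(Δx_t−Δx̄)(Δx_{t+1}−Δx̄) = -136.8906
Denominator Σ(Δx_t−Δx̄)² = 299.8750
r_1(Δx) = -136.8906 / 299.8750 = -0.456

-0.456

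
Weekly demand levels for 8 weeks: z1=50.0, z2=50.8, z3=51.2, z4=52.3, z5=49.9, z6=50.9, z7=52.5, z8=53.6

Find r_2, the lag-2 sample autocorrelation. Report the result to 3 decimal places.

Mean z̄ = (50.0 + 50.8 + 51.2 + 52.3 + 49.9 + 50.9 + 52.5 + 53.6)/8 = 51.4000
Σ(z_t−z̄)(z_{t+2}−z̄) = (0.2800) + (-0.5400) + (0.3000) + (-0.4500) + (-1.6500) + (-1.1000) = -3.1600
Denominator Σ(z_t−z̄)² = 11.7200
r_2 = -3.1600 / 11.7200 = -0.270

-0.270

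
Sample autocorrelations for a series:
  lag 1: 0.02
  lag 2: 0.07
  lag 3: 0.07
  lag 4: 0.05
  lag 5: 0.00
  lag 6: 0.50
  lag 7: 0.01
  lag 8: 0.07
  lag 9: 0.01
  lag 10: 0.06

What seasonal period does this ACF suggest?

6

The largest autocorrelation is r_6 = 0.50; the remaining lags stay at or below 0.07.
The dominant spike at lag 6 indicates a seasonal period of 6.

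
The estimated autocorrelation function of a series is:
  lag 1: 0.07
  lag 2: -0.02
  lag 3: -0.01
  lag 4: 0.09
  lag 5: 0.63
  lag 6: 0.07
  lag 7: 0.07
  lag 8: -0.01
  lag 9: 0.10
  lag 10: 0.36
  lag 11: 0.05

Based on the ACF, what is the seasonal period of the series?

The largest autocorrelation is r_5 = 0.63, with a weaker echo at lag 10 (0.36); the remaining lags stay at or below 0.10.
The dominant spike at lag 5 indicates a seasonal period of 5.

5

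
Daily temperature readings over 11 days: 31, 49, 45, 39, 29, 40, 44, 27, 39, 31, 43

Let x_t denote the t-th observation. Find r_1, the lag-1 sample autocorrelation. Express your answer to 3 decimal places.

-0.236

Mean x̄ = (31 + 49 + 45 + 39 + 29 + 40 + 44 + 27 + 39 + 31 + 43)/11 = 37.9091
Numerator Σ_{t=1}^{10}(x_t−x̄)(x_{t+1}−x̄) = -126.9174
Denominator Σ(x_t−x̄)² = 536.9091
r_1 = -126.9174 / 536.9091 = -0.236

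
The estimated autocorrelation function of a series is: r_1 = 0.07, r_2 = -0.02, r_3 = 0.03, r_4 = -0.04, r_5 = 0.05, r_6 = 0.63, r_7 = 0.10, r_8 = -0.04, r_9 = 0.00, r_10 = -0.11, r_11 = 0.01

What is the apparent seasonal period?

6

The largest autocorrelation is r_6 = 0.63; the remaining lags stay at or below 0.10.
The dominant spike at lag 6 indicates a seasonal period of 6.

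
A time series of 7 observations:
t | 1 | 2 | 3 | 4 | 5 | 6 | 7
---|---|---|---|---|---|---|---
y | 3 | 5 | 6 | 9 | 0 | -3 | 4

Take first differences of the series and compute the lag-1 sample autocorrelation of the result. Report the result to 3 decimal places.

First differences Δy: 2, 1, 3, -9, -3, 7
Mean of differences = 0.1667
Numerator Σ(Δy_t−Δȳ)(Δy_{t+1}−Δȳ) = -14.6944
Denominator Σ(Δy_t−Δȳ)² = 152.8333
r_1(Δy) = -14.6944 / 152.8333 = -0.096

-0.096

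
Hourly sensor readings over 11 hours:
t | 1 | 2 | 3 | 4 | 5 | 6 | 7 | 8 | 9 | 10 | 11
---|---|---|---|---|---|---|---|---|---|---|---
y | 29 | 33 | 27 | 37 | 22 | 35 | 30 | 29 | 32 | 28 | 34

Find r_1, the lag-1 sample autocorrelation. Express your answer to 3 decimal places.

Mean ȳ = (29 + 33 + 27 + 37 + 22 + 35 + 30 + 29 + 32 + 28 + 34)/11 = 30.5455
Numerator Σ_{t=1}^{10}(y_t−ȳ)(y_{t+1}−ȳ) = -144.9339
Denominator Σ(y_t−ȳ)² = 178.7273
r_1 = -144.9339 / 178.7273 = -0.811

-0.811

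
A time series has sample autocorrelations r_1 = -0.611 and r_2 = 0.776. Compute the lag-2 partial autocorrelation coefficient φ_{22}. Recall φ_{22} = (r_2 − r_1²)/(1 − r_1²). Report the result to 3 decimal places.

0.643

φ_{22} = (r_2 − r_1²) / (1 − r_1²)
r_1² = (-0.611)² = 0.373321
Numerator = 0.776 − 0.3733 = 0.4027; denominator = 1 − 0.3733 = 0.6267
φ_{22} = 0.4027 / 0.6267 = 0.643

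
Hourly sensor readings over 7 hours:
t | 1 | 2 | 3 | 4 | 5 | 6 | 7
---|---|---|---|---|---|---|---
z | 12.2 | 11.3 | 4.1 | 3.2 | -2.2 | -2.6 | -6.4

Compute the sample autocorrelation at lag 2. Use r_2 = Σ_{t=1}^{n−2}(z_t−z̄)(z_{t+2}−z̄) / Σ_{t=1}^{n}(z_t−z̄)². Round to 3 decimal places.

Mean z̄ = (12.2 + 11.3 + 4.1 + 3.2 − 2.2 − 2.6 − 6.4)/7 = 2.8000
Deviations from mean: 9.4000, 8.5000, 1.3000, 0.4000, -5.0000, -5.4000, -9.2000
Numerator Σ_{t=1}^{5}(z_t−z̄)(z_{t+2}−z̄) = 52.9600
Denominator Σ(z_t−z̄)² = 301.2600
r_2 = 52.9600 / 301.2600 = 0.176

0.176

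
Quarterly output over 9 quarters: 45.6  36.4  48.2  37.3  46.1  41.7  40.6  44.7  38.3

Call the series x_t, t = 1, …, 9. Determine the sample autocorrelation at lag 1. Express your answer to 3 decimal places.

Mean x̄ = (45.6 + 36.4 + 48.2 + 37.3 + 46.1 + 41.7 + 40.6 + 44.7 + 38.3)/9 = 42.1000
Numerator Σ_{t=1}^{8}(x_t−x̄)(x_{t+1}−x̄) = -117.9800
Denominator Σ(x_t−x̄)² = 144.6000
r_1 = -117.9800 / 144.6000 = -0.816

-0.816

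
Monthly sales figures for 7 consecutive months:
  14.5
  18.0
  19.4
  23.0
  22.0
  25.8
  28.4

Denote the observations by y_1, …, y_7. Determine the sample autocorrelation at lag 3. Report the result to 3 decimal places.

Mean ȳ = (14.5 + 18.0 + 19.4 + 23.0 + 22.0 + 25.8 + 28.4)/7 = 21.5857
Deviations from mean: -7.0857, -3.5857, -2.1857, 1.4143, 0.4143, 4.2143, 6.8143
Σ(y_t−ȳ)(y_{t+3}−ȳ) = (-10.0212) + (-1.4855) + (-9.2112) + (9.6373) = -11.0806
Denominator Σ(y_t−ȳ)² = 134.2086
r_3 = -11.0806 / 134.2086 = -0.083

-0.083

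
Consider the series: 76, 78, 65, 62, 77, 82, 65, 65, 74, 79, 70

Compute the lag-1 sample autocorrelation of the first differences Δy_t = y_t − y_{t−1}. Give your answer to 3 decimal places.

First differences Δy: 2, -13, -3, 15, 5, -17, 0, 9, 5, -9
Mean of differences = -0.6000
Numerator Σ(Δy_t−Δȳ)(Δy_{t+1}−Δȳ) = -41.7600
Denominator Σ(Δy_t−Δȳ)² = 904.4000
r_1(Δy) = -41.7600 / 904.4000 = -0.046

-0.046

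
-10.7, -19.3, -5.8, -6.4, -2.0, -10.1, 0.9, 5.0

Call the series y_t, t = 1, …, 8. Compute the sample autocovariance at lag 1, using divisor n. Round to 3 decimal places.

Mean ȳ = (-10.7 − 19.3 − 5.8 − 6.4 − 2.0 − 10.1 + 0.9 + 5.0)/8 = -6.0500
Σ_{t=1}^{7}(y_t−ȳ)(y_{t+1}−ȳ) = 89.0425
γ_1 = 89.0425 / 8 = 11.130

11.130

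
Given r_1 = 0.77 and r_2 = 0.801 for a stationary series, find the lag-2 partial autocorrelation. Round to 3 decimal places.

φ_{22} = (r_2 − r_1²) / (1 − r_1²)
r_1² = (0.77)² = 0.5929
Numerator = 0.801 − 0.5929 = 0.2081; denominator = 1 − 0.5929 = 0.4071
φ_{22} = 0.2081 / 0.4071 = 0.511

0.511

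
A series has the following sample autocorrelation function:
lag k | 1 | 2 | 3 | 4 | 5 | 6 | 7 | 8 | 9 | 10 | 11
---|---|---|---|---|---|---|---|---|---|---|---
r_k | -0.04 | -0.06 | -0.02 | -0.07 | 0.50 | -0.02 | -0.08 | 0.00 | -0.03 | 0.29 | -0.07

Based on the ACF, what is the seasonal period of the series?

5

The largest autocorrelation is r_5 = 0.50, with a weaker echo at lag 10 (0.29); the remaining lags stay at or below 0.00.
The dominant spike at lag 5 indicates a seasonal period of 5.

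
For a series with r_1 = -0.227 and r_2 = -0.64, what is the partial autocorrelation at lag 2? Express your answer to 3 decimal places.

-0.729

φ_{22} = (r_2 − r_1²) / (1 − r_1²)
r_1² = (-0.227)² = 0.051529
Numerator = -0.64 − 0.0515 = -0.6915; denominator = 1 − 0.0515 = 0.9485
φ_{22} = -0.6915 / 0.9485 = -0.729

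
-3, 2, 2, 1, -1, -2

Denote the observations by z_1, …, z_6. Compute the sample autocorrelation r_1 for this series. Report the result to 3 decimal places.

0.072

Mean z̄ = (-3 + 2 + 2 + 1 − 1 − 2)/6 = -0.1667
Deviations from mean: -2.8333, 2.1667, 2.1667, 1.1667, -0.8333, -1.8333
Σ(z_t−z̄)(z_{t+1}−z̄) = (-6.1389) + (4.6944) + (2.5278) + (-0.9722) + (1.5278) = 1.6389
Denominator Σ(z_t−z̄)² = 22.8333
r_1 = 1.6389 / 22.8333 = 0.072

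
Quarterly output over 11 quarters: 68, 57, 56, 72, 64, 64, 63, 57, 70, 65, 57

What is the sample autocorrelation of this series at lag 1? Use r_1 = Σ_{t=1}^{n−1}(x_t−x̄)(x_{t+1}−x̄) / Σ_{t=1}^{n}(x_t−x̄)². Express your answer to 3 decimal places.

-0.255

Mean x̄ = (68 + 57 + 56 + 72 + 64 + 64 + 63 + 57 + 70 + 65 + 57)/11 = 63.0000
Numerator Σ_{t=1}^{10}(x_t−x̄)(x_{t+1}−x̄) = -81.0000
Denominator Σ(x_t−x̄)² = 318.0000
r_1 = -81.0000 / 318.0000 = -0.255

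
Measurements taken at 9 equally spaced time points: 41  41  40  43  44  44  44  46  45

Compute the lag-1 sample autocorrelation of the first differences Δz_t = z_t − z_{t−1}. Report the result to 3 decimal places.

-0.339

First differences Δz: 0, -1, 3, 1, 0, 0, 2, -1
Mean of differences = 0.5000
Numerator Σ(Δz_t−Δz̄)(Δz_{t+1}−Δz̄) = -4.7500
Denominator Σ(Δz_t−Δz̄)² = 14.0000
r_1(Δz) = -4.7500 / 14.0000 = -0.339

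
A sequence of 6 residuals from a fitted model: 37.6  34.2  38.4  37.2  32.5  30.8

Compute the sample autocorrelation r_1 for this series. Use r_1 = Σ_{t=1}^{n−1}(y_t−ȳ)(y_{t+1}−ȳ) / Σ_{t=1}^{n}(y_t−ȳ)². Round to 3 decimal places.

Mean ȳ = (37.6 + 34.2 + 38.4 + 37.2 + 32.5 + 30.8)/6 = 35.1167
Deviations from mean: 2.4833, -0.9167, 3.2833, 2.0833, -2.6167, -4.3167
Numerator Σ_{t=1}^{5}(y_t−ȳ)(y_{t+1}−ȳ) = 7.3981
Denominator Σ(y_t−ȳ)² = 47.6083
r_1 = 7.3981 / 47.6083 = 0.155

0.155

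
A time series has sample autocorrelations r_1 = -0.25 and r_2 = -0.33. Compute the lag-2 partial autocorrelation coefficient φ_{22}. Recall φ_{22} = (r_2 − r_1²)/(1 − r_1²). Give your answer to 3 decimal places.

φ_{22} = (r_2 − r_1²) / (1 − r_1²)
r_1² = (-0.25)² = 0.0625
Numerator = -0.33 − 0.0625 = -0.3925; denominator = 1 − 0.0625 = 0.9375
φ_{22} = -0.3925 / 0.9375 = -0.419

-0.419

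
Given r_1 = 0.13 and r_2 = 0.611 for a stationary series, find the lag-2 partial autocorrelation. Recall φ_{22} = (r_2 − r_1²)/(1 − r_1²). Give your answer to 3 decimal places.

φ_{22} = (r_2 − r_1²) / (1 − r_1²)
r_1² = (0.13)² = 0.0169
Numerator = 0.611 − 0.0169 = 0.5941; denominator = 1 − 0.0169 = 0.9831
φ_{22} = 0.5941 / 0.9831 = 0.604

0.604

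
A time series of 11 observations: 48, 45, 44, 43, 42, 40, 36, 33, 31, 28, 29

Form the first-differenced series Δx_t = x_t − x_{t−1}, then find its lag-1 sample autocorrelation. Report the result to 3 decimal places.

First differences Δx: -3, -1, -1, -1, -2, -4, -3, -2, -3, 1
Mean of differences = -1.9000
Numerator Σ(Δx_t−Δx̄)(Δx_{t+1}−Δx̄) = 0.0900
Denominator Σ(Δx_t−Δx̄)² = 18.9000
r_1(Δx) = 0.0900 / 18.9000 = 0.005

0.005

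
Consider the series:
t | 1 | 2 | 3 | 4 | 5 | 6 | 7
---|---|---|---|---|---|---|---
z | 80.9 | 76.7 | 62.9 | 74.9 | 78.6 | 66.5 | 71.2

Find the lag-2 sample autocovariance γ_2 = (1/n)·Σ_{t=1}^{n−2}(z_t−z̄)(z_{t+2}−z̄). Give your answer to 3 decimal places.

Mean z̄ = (80.9 + 76.7 + 62.9 + 74.9 + 78.6 + 66.5 + 71.2)/7 = 73.1000
Deviations: 7.8000, 3.6000, -10.2000, 1.8000, 5.5000, -6.6000, -1.9000
Σ_{t=1}^{5}(z_t−z̄)(z_{t+2}−z̄) = -151.5100
γ_2 = -151.5100 / 7 = -21.644

-21.644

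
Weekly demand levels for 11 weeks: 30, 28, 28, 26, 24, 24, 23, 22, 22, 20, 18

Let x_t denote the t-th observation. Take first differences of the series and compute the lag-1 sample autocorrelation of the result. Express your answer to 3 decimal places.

First differences Δx: -2, 0, -2, -2, 0, -1, -1, 0, -2, -2
Mean of differences = -1.2000
Numerator Σ(Δx_t−Δx̄)(Δx_{t+1}−Δx̄) = -2.0400
Denominator Σ(Δx_t−Δx̄)² = 7.6000
r_1(Δx) = -2.0400 / 7.6000 = -0.268

-0.268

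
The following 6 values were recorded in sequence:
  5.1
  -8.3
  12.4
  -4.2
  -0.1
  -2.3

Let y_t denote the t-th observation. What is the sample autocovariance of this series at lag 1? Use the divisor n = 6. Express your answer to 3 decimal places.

-32.797

Mean ȳ = (5.1 − 8.3 + 12.4 − 4.2 − 0.1 − 2.3)/6 = 0.4333
Deviations: 4.6667, -8.7333, 11.9667, -4.6333, -0.5333, -2.7333
Σ_{t=1}^{5}(y_t−ȳ)(y_{t+1}−ȳ) = -196.7811
γ_1 = -196.7811 / 6 = -32.797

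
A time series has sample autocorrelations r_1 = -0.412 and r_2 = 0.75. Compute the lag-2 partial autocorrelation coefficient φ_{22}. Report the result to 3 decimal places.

0.699

φ_{22} = (r_2 − r_1²) / (1 − r_1²)
r_1² = (-0.412)² = 0.169744
Numerator = 0.75 − 0.1697 = 0.5803; denominator = 1 − 0.1697 = 0.8303
φ_{22} = 0.5803 / 0.8303 = 0.699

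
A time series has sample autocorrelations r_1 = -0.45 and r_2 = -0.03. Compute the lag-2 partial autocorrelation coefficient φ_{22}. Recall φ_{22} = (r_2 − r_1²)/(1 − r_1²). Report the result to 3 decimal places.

-0.292

φ_{22} = (r_2 − r_1²) / (1 − r_1²)
r_1² = (-0.45)² = 0.2025
Numerator = -0.03 − 0.2025 = -0.2325; denominator = 1 − 0.2025 = 0.7975
φ_{22} = -0.2325 / 0.7975 = -0.292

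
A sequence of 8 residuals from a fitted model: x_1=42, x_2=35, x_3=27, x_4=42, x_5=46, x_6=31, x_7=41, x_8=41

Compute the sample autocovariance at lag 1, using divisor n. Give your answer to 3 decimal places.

-7.283

Mean x̄ = (42 + 35 + 27 + 42 + 46 + 31 + 41 + 41)/8 = 38.1250
Σ_{t=1}^{7}(x_t−x̄)(x_{t+1}−x̄) = -58.2656
γ_1 = -58.2656 / 8 = -7.283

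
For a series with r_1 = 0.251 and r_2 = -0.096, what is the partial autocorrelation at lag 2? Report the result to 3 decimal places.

-0.170

φ_{22} = (r_2 − r_1²) / (1 − r_1²)
r_1² = (0.251)² = 0.063001
Numerator = -0.096 − 0.0630 = -0.1590; denominator = 1 − 0.0630 = 0.9370
φ_{22} = -0.1590 / 0.9370 = -0.170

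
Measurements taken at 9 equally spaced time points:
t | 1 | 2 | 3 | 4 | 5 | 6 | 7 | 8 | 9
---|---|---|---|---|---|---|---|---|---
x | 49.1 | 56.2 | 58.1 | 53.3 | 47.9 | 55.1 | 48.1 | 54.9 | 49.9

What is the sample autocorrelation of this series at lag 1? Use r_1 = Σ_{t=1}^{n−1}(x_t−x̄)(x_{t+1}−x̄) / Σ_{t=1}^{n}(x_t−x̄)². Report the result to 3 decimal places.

-0.268

Mean x̄ = (49.1 + 56.2 + 58.1 + 53.3 + 47.9 + 55.1 + 48.1 + 54.9 + 49.9)/9 = 52.5111
Numerator Σ_{t=1}^{8}(x_t−x̄)(x_{t+1}−x̄) = -31.3279
Denominator Σ(x_t−x̄)² = 117.0489
r_1 = -31.3279 / 117.0489 = -0.268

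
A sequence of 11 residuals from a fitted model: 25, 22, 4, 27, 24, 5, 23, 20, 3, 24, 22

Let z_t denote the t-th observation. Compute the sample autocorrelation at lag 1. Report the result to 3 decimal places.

Mean z̄ = (25 + 22 + 4 + 27 + 24 + 5 + 23 + 20 + 3 + 24 + 22)/11 = 18.0909
Numerator Σ_{t=1}^{10}(z_t−z̄)(z_{t+1}−z̄) = -328.0992
Denominator Σ(z_t−z̄)² = 852.9091
r_1 = -328.0992 / 852.9091 = -0.385

-0.385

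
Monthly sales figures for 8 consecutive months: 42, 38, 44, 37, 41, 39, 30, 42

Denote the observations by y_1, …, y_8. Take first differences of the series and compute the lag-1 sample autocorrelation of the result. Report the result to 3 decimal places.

First differences Δy: -4, 6, -7, 4, -2, -9, 12
Mean of differences = 0.0000
Numerator Σ(Δy_t−Δȳ)(Δy_{t+1}−Δȳ) = -192.0000
Denominator Σ(Δy_t−Δȳ)² = 346.0000
r_1(Δy) = -192.0000 / 346.0000 = -0.555

-0.555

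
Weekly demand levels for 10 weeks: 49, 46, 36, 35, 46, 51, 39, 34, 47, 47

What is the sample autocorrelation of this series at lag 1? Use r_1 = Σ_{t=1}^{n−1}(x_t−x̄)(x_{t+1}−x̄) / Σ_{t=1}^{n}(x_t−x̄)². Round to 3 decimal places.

0.103

Mean x̄ = (49 + 46 + 36 + 35 + 46 + 51 + 39 + 34 + 47 + 47)/10 = 43.0000
Numerator Σ_{t=1}^{9}(x_t−x̄)(x_{t+1}−x̄) = 37.0000
Denominator Σ(x_t−x̄)² = 360.0000
r_1 = 37.0000 / 360.0000 = 0.103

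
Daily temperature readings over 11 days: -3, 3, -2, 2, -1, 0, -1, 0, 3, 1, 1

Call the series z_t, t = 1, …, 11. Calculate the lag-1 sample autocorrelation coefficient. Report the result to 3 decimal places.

Mean z̄ = (-3 + 3 − 2 + 2 − 1 + 0 − 1 + 0 + 3 + 1 + 1)/11 = 0.2727
Numerator Σ_{t=1}^{10}(z_t−z̄)(z_{t+1}−z̄) = -18.4380
Denominator Σ(z_t−z̄)² = 38.1818
r_1 = -18.4380 / 38.1818 = -0.483

-0.483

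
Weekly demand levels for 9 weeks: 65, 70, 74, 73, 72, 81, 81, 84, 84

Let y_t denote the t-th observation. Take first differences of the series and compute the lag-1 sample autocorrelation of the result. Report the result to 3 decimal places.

First differences Δy: 5, 4, -1, -1, 9, 0, 3, 0
Mean of differences = 2.3750
Numerator Σ(Δy_t−Δȳ)(Δy_{t+1}−Δȳ) = -30.8906
Denominator Σ(Δy_t−Δȳ)² = 87.8750
r_1(Δy) = -30.8906 / 87.8750 = -0.352

-0.352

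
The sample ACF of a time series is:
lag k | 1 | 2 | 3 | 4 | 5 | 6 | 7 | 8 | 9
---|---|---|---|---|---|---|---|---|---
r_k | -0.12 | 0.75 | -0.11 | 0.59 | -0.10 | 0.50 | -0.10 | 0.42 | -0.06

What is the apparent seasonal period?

The largest autocorrelation is r_2 = 0.75, with weaker echoes at lags 4 (0.59), 6 (0.50) and 8 (0.42); the remaining lags stay at or below -0.06.
The dominant spike at lag 2 indicates a seasonal period of 2.

2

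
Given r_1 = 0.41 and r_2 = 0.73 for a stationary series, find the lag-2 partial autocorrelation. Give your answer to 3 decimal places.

φ_{22} = (r_2 − r_1²) / (1 − r_1²)
r_1² = (0.41)² = 0.1681
Numerator = 0.73 − 0.1681 = 0.5619; denominator = 1 − 0.1681 = 0.8319
φ_{22} = 0.5619 / 0.8319 = 0.675

0.675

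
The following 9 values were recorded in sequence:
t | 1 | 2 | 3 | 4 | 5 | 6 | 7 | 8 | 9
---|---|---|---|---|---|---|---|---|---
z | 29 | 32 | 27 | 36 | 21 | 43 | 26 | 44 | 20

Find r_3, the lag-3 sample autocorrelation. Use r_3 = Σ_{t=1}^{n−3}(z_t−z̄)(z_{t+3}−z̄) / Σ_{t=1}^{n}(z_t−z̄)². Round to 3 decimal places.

Mean z̄ = (29 + 32 + 27 + 36 + 21 + 43 + 26 + 44 + 20)/9 = 30.8889
Numerator Σ_{t=1}^{6}(z_t−z̄)(z_{t+3}−z̄) = -354.2593
Denominator Σ(z_t−z̄)² = 604.8889
r_3 = -354.2593 / 604.8889 = -0.586

-0.586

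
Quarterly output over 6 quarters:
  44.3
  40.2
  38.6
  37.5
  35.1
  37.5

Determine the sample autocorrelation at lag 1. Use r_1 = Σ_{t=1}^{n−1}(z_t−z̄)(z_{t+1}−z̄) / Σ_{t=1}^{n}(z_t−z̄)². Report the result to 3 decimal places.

Mean z̄ = (44.3 + 40.2 + 38.6 + 37.5 + 35.1 + 37.5)/6 = 38.8667
Deviations from mean: 5.4333, 1.3333, -0.2667, -1.3667, -3.7667, -1.3667
Numerator Σ_{t=1}^{5}(z_t−z̄)(z_{t+1}−z̄) = 17.5489
Denominator Σ(z_t−z̄)² = 49.2933
r_1 = 17.5489 / 49.2933 = 0.356

0.356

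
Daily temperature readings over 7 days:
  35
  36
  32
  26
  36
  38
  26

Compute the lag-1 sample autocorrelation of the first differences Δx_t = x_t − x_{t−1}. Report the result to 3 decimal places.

-0.150

First differences Δx: 1, -4, -6, 10, 2, -12
Mean of differences = -1.5000
Numerator Σ(Δx_t−Δx̄)(Δx_{t+1}−Δx̄) = -43.2500
Denominator Σ(Δx_t−Δx̄)² = 287.5000
r_1(Δx) = -43.2500 / 287.5000 = -0.150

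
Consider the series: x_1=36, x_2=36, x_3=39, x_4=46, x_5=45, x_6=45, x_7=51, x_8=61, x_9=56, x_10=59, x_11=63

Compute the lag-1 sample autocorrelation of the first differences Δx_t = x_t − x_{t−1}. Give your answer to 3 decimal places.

First differences Δx: 0, 3, 7, -1, 0, 6, 10, -5, 3, 4
Mean of differences = 2.7000
Numerator Σ(Δx_t−Δx̄)(Δx_{t+1}−Δx̄) = -48.3900
Denominator Σ(Δx_t−Δx̄)² = 172.1000
r_1(Δx) = -48.3900 / 172.1000 = -0.281

-0.281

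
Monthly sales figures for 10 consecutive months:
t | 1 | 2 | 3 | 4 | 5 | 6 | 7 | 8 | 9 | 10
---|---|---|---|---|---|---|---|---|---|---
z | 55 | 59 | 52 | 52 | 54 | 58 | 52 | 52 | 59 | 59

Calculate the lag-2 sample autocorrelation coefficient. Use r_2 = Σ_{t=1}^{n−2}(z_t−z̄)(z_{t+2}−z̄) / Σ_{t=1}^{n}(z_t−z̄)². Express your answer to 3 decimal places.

-0.492

Mean z̄ = (55 + 59 + 52 + 52 + 54 + 58 + 52 + 52 + 59 + 59)/10 = 55.2000
Numerator Σ_{t=1}^{8}(z_t−z̄)(z_{t+2}−z̄) = -46.0800
Denominator Σ(z_t−z̄)² = 93.6000
r_2 = -46.0800 / 93.6000 = -0.492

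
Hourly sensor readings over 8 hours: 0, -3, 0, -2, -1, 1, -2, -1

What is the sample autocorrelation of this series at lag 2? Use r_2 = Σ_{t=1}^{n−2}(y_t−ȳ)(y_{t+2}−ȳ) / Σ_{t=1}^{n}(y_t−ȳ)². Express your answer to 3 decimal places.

0.083

Mean ȳ = (0 − 3 + 0 − 2 − 1 + 1 − 2 − 1)/8 = -1.0000
Deviations from mean: 1.0000, -2.0000, 1.0000, -1.0000, 0.0000, 2.0000, -1.0000, 0.0000
Numerator Σ_{t=1}^{6}(y_t−ȳ)(y_{t+2}−ȳ) = 1.0000
Denominator Σ(y_t−ȳ)² = 12.0000
r_2 = 1.0000 / 12.0000 = 0.083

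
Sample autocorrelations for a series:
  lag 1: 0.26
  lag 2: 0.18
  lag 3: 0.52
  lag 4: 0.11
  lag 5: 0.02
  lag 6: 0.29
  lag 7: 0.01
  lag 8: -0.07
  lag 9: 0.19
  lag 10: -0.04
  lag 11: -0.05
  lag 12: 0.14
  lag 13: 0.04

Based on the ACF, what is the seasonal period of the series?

3

The largest autocorrelation is r_3 = 0.52, with a weaker echo at lag 6 (0.29); the remaining lags stay at or below 0.26. The elevated value at lag 1 (0.26), dropping to 0.18 at lag 2, reflects decaying short-term dependence rather than seasonality.
The dominant spike at lag 3 indicates a seasonal period of 3.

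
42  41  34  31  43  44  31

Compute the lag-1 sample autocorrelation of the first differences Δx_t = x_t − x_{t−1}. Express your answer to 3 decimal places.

-0.019

First differences Δx: -1, -7, -3, 12, 1, -13
Mean of differences = -1.8333
Numerator Σ(Δx_t−Δx̄)(Δx_{t+1}−Δx̄) = -6.8611
Denominator Σ(Δx_t−Δx̄)² = 352.8333
r_1(Δx) = -6.8611 / 352.8333 = -0.019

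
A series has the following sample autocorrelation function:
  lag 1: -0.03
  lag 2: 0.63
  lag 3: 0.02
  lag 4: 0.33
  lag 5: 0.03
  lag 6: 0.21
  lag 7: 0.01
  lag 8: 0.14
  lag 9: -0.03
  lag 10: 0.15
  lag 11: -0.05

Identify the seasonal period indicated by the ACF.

The largest autocorrelation is r_2 = 0.63, with weaker echoes at lags 4 (0.33), 6 (0.21) and 10 (0.15); the remaining lags stay at or below 0.14.
The dominant spike at lag 2 indicates a seasonal period of 2.

2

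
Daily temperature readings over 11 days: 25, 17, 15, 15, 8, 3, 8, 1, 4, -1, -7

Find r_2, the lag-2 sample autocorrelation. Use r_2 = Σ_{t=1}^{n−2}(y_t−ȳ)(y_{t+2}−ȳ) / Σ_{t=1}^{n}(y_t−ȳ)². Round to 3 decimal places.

Mean ȳ = (25 + 17 + 15 + 15 + 8 + 3 + 8 + 1 + 4 − 1 − 7)/11 = 8.0000
Numerator Σ_{t=1}^{9}(y_t−ȳ)(y_{t+2}−ȳ) = 305.0000
Denominator Σ(y_t−ȳ)² = 864.0000
r_2 = 305.0000 / 864.0000 = 0.353

0.353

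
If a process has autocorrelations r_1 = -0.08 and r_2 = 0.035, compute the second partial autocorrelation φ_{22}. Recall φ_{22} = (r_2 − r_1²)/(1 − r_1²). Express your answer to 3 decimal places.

φ_{22} = (r_2 − r_1²) / (1 − r_1²)
r_1² = (-0.08)² = 0.0064
Numerator = 0.035 − 0.0064 = 0.0286; denominator = 1 − 0.0064 = 0.9936
φ_{22} = 0.0286 / 0.9936 = 0.029

0.029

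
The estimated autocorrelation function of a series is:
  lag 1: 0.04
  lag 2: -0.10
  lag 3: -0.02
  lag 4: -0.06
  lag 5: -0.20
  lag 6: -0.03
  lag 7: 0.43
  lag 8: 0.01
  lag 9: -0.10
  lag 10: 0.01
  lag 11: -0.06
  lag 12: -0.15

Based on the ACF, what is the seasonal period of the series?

7

The largest autocorrelation is r_7 = 0.43; the remaining lags stay at or below 0.04.
The dominant spike at lag 7 indicates a seasonal period of 7.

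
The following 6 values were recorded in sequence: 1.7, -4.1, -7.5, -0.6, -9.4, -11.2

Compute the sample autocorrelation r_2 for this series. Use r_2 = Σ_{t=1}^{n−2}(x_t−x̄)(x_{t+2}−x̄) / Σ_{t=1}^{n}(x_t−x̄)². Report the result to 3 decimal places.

Mean x̄ = (1.7 − 4.1 − 7.5 − 0.6 − 9.4 − 11.2)/6 = -5.1833
Numerator Σ_{t=1}^{4}(x_t−x̄)(x_{t+2}−x̄) = -28.7889
Denominator Σ(x_t−x̄)² = 128.9083
r_2 = -28.7889 / 128.9083 = -0.223

-0.223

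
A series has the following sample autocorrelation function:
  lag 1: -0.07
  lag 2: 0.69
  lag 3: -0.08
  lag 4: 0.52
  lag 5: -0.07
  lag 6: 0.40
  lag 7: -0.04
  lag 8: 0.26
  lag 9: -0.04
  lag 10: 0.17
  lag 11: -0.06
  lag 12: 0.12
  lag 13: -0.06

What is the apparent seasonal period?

2

The largest autocorrelation is r_2 = 0.69, with weaker echoes at lags 4 (0.52), 6 (0.40), 8 (0.26) and 10 (0.17); the remaining lags stay at or below 0.12.
The dominant spike at lag 2 indicates a seasonal period of 2.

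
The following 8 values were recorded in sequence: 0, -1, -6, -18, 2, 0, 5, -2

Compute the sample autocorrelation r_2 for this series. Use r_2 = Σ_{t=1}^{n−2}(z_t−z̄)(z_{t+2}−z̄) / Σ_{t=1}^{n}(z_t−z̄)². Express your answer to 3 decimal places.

Mean z̄ = (0 − 1 − 6 − 18 + 2 + 0 + 5 − 2)/8 = -2.5000
Numerator Σ_{t=1}^{6}(z_t−z̄)(z_{t+2}−z̄) = -51.5000
Denominator Σ(z_t−z̄)² = 344.0000
r_2 = -51.5000 / 344.0000 = -0.150

-0.150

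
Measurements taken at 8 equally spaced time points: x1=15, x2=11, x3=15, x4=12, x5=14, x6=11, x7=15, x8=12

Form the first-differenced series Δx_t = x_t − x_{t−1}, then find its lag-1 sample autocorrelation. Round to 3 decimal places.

-0.804

First differences Δx: -4, 4, -3, 2, -3, 4, -3
Mean of differences = -0.4286
Numerator Σ(Δx_t−Δx̄)(Δx_{t+1}−Δx̄) = -62.4694
Denominator Σ(Δx_t−Δx̄)² = 77.7143
r_1(Δx) = -62.4694 / 77.7143 = -0.804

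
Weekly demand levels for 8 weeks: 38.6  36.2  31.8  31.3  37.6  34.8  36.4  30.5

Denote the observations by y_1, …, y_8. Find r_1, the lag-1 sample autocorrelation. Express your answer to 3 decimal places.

-0.078

Mean ȳ = (38.6 + 36.2 + 31.8 + 31.3 + 37.6 + 34.8 + 36.4 + 30.5)/8 = 34.6500
Deviations from mean: 3.9500, 1.5500, -2.8500, -3.3500, 2.9500, 0.1500, 1.7500, -4.1500
Numerator Σ_{t=1}^{7}(y_t−ȳ)(y_{t+1}−ȳ) = -5.1875
Denominator Σ(y_t−ȳ)² = 66.3600
r_1 = -5.1875 / 66.3600 = -0.078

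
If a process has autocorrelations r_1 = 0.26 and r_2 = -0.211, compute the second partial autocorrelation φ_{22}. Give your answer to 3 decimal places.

-0.299

φ_{22} = (r_2 − r_1²) / (1 − r_1²)
r_1² = (0.26)² = 0.0676
Numerator = -0.211 − 0.0676 = -0.2786; denominator = 1 − 0.0676 = 0.9324
φ_{22} = -0.2786 / 0.9324 = -0.299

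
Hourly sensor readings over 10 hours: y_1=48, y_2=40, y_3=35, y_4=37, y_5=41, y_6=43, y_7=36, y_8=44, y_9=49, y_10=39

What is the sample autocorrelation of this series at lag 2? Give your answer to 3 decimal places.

Mean ȳ = (48 + 40 + 35 + 37 + 41 + 43 + 36 + 44 + 49 + 39)/10 = 41.2000
Numerator Σ_{t=1}^{8}(y_t−ȳ)(y_{t+2}−ȳ) = -84.0800
Denominator Σ(y_t−ȳ)² = 207.6000
r_2 = -84.0800 / 207.6000 = -0.405

-0.405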